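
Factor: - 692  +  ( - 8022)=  - 8714 = - 2^1*4357^1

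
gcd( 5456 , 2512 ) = 16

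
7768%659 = 519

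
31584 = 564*56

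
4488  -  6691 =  - 2203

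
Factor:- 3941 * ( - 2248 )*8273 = 2^3*7^1*281^1*563^1* 8273^1 = 73293551464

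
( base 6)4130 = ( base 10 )918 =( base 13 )558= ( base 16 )396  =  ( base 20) 25i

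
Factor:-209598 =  - 2^1*3^1*  181^1*193^1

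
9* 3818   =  34362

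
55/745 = 11/149 = 0.07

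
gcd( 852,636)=12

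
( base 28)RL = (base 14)3D7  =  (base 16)309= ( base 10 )777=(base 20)1IH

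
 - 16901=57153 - 74054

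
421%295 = 126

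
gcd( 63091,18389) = 7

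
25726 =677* 38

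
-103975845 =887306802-991282647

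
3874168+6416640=10290808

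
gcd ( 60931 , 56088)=1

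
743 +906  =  1649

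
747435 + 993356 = 1740791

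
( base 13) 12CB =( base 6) 20302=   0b101010001110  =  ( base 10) 2702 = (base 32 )2KE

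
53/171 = 53/171= 0.31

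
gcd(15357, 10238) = 5119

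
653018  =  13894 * 47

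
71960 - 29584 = 42376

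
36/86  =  18/43  =  0.42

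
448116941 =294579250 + 153537691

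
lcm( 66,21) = 462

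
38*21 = 798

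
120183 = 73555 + 46628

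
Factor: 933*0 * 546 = 0^1 = 0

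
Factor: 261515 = 5^1 * 193^1*271^1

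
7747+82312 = 90059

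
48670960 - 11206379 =37464581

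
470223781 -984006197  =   - 513782416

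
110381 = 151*731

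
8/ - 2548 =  - 2/637 = -  0.00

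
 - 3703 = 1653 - 5356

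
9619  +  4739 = 14358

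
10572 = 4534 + 6038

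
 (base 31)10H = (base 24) 1GI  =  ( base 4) 33102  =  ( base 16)3d2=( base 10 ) 978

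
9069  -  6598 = 2471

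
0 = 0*3527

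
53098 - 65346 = - 12248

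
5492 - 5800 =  - 308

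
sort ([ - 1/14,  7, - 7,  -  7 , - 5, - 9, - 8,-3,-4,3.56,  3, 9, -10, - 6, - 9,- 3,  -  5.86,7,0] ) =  [ - 10, - 9, - 9,-8,- 7, - 7, - 6, - 5.86, - 5,  -  4, - 3,-3, - 1/14,  0, 3,3.56,  7, 7, 9 ] 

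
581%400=181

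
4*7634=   30536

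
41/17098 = 41/17098 = 0.00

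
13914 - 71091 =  - 57177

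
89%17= 4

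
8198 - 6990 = 1208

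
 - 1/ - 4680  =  1/4680 = 0.00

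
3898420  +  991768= 4890188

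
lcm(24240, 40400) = 121200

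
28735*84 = 2413740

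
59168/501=59168/501 = 118.10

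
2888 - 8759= - 5871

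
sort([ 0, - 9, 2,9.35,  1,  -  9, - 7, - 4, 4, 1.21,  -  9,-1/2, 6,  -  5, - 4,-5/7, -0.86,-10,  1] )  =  [ - 10,- 9, - 9,  -  9 , - 7,-5,-4, - 4, - 0.86, - 5/7, - 1/2, 0,1, 1, 1.21,2,4, 6 , 9.35 ]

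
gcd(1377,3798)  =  9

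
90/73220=9/7322 = 0.00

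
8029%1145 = 14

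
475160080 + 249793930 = 724954010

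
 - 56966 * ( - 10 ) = 569660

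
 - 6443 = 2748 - 9191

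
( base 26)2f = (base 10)67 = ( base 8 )103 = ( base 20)37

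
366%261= 105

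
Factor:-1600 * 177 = - 2^6*3^1*5^2*59^1=- 283200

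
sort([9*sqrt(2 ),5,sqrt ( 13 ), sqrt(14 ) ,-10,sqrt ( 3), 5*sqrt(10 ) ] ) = [ - 10,sqrt(3 ),sqrt( 13 ), sqrt( 14 ), 5,9*  sqrt( 2), 5*sqrt( 10 )]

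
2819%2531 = 288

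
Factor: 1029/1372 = 2^ (  -  2)*3^1 = 3/4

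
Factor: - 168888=-2^3*3^1 * 31^1*227^1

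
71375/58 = 71375/58 = 1230.60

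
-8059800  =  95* (-84840) 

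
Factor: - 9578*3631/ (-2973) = 34777718/2973 = 2^1*3^(-1 )*991^( - 1)*3631^1*4789^1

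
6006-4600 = 1406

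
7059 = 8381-1322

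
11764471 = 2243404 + 9521067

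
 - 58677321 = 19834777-78512098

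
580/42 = 290/21 = 13.81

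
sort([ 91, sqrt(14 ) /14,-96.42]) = [  -  96.42,sqrt(14) /14, 91]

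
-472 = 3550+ - 4022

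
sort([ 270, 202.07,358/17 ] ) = [358/17,  202.07, 270]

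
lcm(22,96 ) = 1056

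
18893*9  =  170037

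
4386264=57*76952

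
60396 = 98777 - 38381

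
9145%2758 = 871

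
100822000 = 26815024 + 74006976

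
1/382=1/382 = 0.00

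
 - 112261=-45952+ - 66309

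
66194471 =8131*8141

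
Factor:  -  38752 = -2^5* 7^1*173^1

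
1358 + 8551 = 9909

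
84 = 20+64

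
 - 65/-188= 65/188=0.35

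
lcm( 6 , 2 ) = 6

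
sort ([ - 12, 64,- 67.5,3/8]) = [  -  67.5 , - 12, 3/8,  64 ] 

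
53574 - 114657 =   -  61083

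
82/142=41/71 = 0.58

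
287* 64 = 18368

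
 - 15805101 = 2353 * ( - 6717 )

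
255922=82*3121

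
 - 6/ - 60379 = 6/60379 = 0.00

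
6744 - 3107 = 3637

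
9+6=15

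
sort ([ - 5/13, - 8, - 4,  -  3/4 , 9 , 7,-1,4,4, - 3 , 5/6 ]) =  [ - 8, - 4, - 3, - 1 , - 3/4 ,-5/13,5/6,4,  4, 7,9]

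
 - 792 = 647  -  1439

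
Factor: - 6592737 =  - 3^1*47^1 * 46757^1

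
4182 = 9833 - 5651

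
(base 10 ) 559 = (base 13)340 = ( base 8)1057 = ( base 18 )1D1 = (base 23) 117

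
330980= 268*1235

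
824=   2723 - 1899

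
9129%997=156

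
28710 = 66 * 435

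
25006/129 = 193 +109/129=193.84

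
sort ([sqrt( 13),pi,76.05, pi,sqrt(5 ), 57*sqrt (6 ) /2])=[ sqrt( 5 ),pi,pi,sqrt ( 13 ),57 * sqrt( 6 ) /2 , 76.05]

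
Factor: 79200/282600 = 2^2*11^1*157^( - 1) = 44/157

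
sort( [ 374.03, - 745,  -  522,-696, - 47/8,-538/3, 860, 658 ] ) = [ - 745,  -  696, - 522,  -  538/3,  -  47/8 , 374.03,658,860 ] 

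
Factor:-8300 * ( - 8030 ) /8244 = 2^1*3^(-2)*5^3*11^1 * 73^1 * 83^1* 229^ (-1) = 16662250/2061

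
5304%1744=72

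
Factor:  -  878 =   -  2^1*439^1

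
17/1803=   17/1803 = 0.01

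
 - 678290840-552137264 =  - 1230428104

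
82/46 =1+18/23 = 1.78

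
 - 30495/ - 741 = 535/13 = 41.15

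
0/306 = 0 =0.00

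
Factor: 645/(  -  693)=  -  215/231 =- 3^(  -  1 )*5^1*7^( - 1)*11^( - 1)*43^1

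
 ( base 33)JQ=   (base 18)205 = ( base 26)p3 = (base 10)653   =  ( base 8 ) 1215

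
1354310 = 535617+818693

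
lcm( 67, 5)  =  335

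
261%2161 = 261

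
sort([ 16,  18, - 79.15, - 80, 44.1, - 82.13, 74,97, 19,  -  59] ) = [ - 82.13, - 80 ,-79.15, - 59,  16, 18,19, 44.1, 74, 97]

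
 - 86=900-986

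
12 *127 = 1524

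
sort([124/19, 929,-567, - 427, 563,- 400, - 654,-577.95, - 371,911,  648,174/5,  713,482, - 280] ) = [ - 654, -577.95,-567, -427, - 400  , - 371, - 280,124/19,  174/5,482,563,648,713,  911, 929 ] 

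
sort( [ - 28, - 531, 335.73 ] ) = [ - 531, - 28, 335.73]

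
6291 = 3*2097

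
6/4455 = 2/1485 = 0.00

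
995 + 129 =1124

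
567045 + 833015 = 1400060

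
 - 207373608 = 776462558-983836166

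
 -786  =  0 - 786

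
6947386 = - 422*( - 16463) 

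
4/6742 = 2/3371= 0.00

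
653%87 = 44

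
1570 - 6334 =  - 4764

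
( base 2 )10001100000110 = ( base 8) 21406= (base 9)13262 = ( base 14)33A6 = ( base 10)8966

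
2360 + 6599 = 8959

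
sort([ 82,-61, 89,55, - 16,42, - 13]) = [-61, - 16,  -  13,42, 55, 82,89 ] 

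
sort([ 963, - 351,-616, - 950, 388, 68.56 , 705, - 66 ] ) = [-950,-616,-351,- 66, 68.56, 388,705 , 963 ] 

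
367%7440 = 367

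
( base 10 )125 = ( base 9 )148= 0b1111101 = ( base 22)5F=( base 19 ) 6B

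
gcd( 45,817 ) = 1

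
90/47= 90/47  =  1.91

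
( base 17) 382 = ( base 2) 1111101101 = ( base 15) 470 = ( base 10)1005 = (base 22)21F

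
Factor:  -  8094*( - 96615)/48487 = 782001810/48487 = 2^1 * 3^3  *  5^1 *19^2*71^1*113^1*48487^(  -  1)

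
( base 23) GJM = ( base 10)8923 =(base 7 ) 35005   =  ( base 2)10001011011011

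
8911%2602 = 1105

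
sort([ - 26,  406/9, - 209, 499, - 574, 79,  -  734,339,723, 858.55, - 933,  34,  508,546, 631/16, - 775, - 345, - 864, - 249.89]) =[ - 933,-864,-775, - 734, - 574,-345, - 249.89, - 209, - 26,34, 631/16  ,  406/9 , 79, 339, 499, 508,546,723 , 858.55 ]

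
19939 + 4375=24314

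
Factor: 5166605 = 5^1*23^1 * 44927^1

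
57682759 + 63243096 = 120925855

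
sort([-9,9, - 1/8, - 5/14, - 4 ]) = [- 9,- 4, - 5/14,-1/8 , 9 ] 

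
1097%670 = 427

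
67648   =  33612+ 34036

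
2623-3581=-958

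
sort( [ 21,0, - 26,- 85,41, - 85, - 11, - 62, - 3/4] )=[ - 85, - 85,-62, - 26, - 11 , - 3/4  ,  0, 21, 41 ] 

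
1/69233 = 1/69233=0.00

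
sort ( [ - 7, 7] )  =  [ - 7,7]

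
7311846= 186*39311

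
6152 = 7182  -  1030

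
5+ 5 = 10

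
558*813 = 453654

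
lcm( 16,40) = 80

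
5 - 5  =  0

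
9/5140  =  9/5140 = 0.00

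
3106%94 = 4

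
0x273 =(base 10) 627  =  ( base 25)102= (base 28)mb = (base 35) HW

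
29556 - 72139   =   - 42583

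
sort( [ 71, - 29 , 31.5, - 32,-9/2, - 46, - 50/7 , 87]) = [ - 46,  -  32 ,  -  29, - 50/7 , - 9/2, 31.5, 71, 87 ]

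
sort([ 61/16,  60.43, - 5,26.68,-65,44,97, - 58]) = [ - 65, - 58,- 5,  61/16, 26.68 , 44, 60.43,  97 ]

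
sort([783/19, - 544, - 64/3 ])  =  [  -  544, - 64/3,783/19 ] 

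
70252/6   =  11708 +2/3 = 11708.67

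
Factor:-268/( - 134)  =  2^1 = 2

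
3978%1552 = 874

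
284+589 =873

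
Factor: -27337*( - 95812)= 2^2 *17^1* 1409^1*27337^1 = 2619212644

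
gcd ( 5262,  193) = 1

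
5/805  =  1/161 = 0.01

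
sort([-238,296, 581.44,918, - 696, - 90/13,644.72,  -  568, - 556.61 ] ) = [ - 696, - 568, - 556.61, - 238,-90/13, 296,581.44, 644.72,  918 ] 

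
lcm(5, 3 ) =15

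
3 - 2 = 1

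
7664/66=3832/33 = 116.12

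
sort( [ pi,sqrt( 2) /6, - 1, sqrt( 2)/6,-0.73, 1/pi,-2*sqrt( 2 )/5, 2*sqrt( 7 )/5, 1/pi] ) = [  -  1,-0.73, - 2*sqrt( 2)/5, sqrt( 2 ) /6,sqrt( 2)/6, 1/pi,1/pi,2*sqrt( 7 )/5,  pi ] 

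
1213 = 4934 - 3721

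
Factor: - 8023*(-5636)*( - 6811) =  - 307977264308 = - 2^2*7^2*71^1*113^1*139^1*1409^1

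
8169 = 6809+1360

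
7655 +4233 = 11888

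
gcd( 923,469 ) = 1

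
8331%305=96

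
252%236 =16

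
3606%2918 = 688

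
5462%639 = 350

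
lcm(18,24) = 72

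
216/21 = 10 + 2/7 =10.29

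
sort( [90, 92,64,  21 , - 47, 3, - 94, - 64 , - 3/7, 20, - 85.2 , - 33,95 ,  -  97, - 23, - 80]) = [ - 97, - 94, - 85.2, - 80,- 64, - 47,-33, - 23 , - 3/7,3, 20, 21,  64,90, 92, 95]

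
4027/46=4027/46=87.54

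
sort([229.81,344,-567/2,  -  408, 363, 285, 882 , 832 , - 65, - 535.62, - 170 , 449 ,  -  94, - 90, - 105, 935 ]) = [  -  535.62,-408, - 567/2, - 170, - 105,  -  94,  -  90,  -  65 , 229.81 , 285 , 344, 363, 449, 832,882,935]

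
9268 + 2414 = 11682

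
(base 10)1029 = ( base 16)405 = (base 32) 105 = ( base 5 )13104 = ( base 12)719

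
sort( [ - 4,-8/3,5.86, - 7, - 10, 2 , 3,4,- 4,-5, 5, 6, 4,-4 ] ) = [- 10, - 7,- 5, - 4, - 4, - 4, - 8/3 , 2, 3,  4,4,  5,5.86, 6] 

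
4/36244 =1/9061 = 0.00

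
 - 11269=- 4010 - 7259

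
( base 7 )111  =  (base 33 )1O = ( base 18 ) 33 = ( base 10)57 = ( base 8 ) 71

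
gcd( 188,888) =4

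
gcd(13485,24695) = 5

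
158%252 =158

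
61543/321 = 191 + 232/321 = 191.72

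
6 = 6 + 0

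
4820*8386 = 40420520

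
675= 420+255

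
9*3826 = 34434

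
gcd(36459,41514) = 3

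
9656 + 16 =9672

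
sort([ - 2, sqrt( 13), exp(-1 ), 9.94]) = [ - 2, exp( - 1 ),sqrt( 13),  9.94]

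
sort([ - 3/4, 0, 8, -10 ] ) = [ - 10,-3/4, 0, 8 ]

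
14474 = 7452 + 7022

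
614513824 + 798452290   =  1412966114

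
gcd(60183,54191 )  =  1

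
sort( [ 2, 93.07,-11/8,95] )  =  [ - 11/8, 2,93.07,95 ]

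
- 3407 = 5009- 8416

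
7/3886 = 7/3886 = 0.00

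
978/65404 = 489/32702 = 0.01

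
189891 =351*541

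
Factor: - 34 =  - 2^1*17^1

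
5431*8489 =46103759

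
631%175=106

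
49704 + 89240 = 138944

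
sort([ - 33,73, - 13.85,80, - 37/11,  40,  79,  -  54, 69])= [ - 54,  -  33, - 13.85, - 37/11, 40  ,  69, 73,79, 80 ]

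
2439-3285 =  - 846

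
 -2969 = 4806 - 7775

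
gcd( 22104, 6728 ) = 8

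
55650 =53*1050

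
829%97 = 53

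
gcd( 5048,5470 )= 2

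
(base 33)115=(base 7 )3200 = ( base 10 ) 1127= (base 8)2147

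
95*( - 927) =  -88065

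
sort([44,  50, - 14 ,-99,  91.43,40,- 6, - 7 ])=[ - 99, - 14, - 7,-6, 40, 44,  50, 91.43]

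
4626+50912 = 55538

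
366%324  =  42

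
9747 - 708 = 9039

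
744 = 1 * 744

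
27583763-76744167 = - 49160404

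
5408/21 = 257+11/21 = 257.52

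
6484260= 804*8065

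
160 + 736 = 896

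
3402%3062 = 340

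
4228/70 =60+2/5  =  60.40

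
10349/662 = 15+419/662= 15.63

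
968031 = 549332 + 418699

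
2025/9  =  225   =  225.00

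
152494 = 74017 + 78477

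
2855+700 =3555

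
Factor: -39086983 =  - 13^1*29^1*199^1*521^1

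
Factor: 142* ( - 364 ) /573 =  - 2^3*3^ (-1 )*7^1*13^1*71^1*191^( - 1) = -51688/573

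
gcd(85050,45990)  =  630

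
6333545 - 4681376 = 1652169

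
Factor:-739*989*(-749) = 7^1*23^1*43^1*107^1*739^1 =547422379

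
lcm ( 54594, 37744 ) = 3057264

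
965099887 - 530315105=434784782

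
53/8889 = 53/8889 = 0.01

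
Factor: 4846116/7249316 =1211529/1812329  =  3^1*11^1*677^ ( - 1) * 2677^( - 1) * 36713^1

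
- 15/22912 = -1 + 22897/22912= - 0.00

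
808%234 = 106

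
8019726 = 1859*4314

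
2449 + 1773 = 4222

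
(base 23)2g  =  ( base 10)62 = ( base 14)46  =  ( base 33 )1T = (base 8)76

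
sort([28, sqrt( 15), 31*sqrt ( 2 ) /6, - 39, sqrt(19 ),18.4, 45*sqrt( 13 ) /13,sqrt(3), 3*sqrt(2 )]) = [ - 39,sqrt(3 ),sqrt(15), 3*sqrt(2),sqrt( 19),31*sqrt( 2 )/6, 45*sqrt( 13) /13, 18.4 , 28 ]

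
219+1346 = 1565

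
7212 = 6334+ 878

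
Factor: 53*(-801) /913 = -42453/913  =  -3^2*11^(-1 )*53^1* 83^( -1 )*89^1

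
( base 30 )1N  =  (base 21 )2B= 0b110101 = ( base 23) 27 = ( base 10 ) 53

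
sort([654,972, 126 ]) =[126, 654 , 972]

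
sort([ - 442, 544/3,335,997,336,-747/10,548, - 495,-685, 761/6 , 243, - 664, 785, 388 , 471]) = [ - 685, - 664, - 495, - 442,  -  747/10,761/6,544/3, 243, 335, 336, 388,471,  548, 785, 997] 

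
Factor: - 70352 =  - 2^4*4397^1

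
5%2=1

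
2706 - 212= 2494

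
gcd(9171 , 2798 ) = 1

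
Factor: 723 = 3^1 * 241^1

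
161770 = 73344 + 88426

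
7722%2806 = 2110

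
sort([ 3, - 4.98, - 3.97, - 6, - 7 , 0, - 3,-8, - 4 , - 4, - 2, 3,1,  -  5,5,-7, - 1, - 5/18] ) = [ - 8, - 7, - 7 , - 6, - 5,-4.98,-4, - 4,-3.97, - 3,-2, - 1, - 5/18, 0, 1,3,3, 5]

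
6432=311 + 6121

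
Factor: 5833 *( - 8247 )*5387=- 259140293637 = - 3^1*19^1*307^1 * 2749^1 *5387^1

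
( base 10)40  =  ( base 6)104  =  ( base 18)24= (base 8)50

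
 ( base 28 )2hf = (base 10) 2059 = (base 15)924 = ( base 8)4013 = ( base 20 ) 52J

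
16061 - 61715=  - 45654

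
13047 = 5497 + 7550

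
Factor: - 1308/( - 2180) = 3^1*  5^(-1 ) = 3/5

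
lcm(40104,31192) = 280728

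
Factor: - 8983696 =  - 2^4*439^1*1279^1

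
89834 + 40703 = 130537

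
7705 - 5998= 1707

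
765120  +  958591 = 1723711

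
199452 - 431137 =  - 231685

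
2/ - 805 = -1 + 803/805 = - 0.00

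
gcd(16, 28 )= 4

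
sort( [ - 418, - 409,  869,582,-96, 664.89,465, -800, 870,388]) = [ - 800, - 418, - 409,  -  96,388,465,582,664.89,869,870]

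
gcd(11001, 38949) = 3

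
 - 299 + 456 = 157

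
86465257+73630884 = 160096141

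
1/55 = 1/55 =0.02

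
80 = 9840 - 9760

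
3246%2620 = 626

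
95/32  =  95/32 =2.97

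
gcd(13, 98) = 1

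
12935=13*995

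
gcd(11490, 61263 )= 3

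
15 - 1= 14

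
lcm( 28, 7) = 28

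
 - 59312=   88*( - 674 ) 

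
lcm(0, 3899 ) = 0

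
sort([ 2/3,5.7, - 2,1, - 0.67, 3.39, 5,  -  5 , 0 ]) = [ - 5, - 2, - 0.67, 0,  2/3, 1, 3.39,5, 5.7 ] 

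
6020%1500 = 20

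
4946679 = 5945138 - 998459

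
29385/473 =62+59/473= 62.12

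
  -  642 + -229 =-871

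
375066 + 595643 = 970709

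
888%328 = 232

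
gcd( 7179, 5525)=1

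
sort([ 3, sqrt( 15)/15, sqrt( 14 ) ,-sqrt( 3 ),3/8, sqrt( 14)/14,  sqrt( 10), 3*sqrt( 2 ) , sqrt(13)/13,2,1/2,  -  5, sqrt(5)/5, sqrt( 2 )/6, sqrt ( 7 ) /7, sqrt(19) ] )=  [ - 5, - sqrt(3), sqrt(2)/6, sqrt(15 )/15,sqrt ( 14 ) /14, sqrt( 13 )/13,3/8, sqrt( 7) /7,sqrt( 5) /5,1/2,  2, 3, sqrt (10 ) , sqrt (14), 3*sqrt( 2 ), sqrt( 19) ] 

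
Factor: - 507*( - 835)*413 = 174841485=3^1*5^1*7^1*13^2*59^1 * 167^1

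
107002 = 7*15286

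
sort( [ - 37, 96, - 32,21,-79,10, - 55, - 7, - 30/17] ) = [ - 79, - 55, - 37, - 32, - 7,-30/17, 10,21,96 ]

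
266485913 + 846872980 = 1113358893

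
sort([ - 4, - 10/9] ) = [ - 4, - 10/9]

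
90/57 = 1 + 11/19 = 1.58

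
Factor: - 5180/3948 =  - 3^ ( -1)*5^1  *  37^1*47^( - 1)  =  - 185/141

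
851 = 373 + 478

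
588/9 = 196/3 = 65.33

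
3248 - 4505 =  - 1257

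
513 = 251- - 262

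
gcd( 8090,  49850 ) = 10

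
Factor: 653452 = 2^2*163363^1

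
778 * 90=70020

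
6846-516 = 6330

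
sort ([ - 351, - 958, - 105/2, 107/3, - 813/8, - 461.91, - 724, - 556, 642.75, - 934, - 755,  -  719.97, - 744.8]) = [-958, - 934,  -  755, - 744.8, - 724,  -  719.97, - 556, - 461.91, - 351, - 813/8 ,-105/2 , 107/3, 642.75 ]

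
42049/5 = 8409+4/5 =8409.80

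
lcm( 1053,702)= 2106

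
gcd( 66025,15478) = 1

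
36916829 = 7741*4769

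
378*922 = 348516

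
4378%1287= 517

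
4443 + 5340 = 9783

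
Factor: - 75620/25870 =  - 38/13 = - 2^1*13^( - 1 )*19^1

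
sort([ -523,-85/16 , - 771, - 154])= [-771,  -  523,-154, - 85/16]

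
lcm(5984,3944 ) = 173536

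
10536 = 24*439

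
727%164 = 71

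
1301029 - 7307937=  - 6006908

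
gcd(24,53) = 1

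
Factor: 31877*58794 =1874176338 =2^1 * 3^1 * 41^1*127^1 * 239^1 * 251^1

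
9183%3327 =2529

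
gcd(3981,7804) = 1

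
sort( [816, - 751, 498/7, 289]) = [ - 751,498/7, 289,816]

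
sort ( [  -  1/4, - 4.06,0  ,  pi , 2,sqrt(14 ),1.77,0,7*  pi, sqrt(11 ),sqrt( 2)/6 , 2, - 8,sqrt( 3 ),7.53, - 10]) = [ - 10, - 8, - 4.06, - 1/4 , 0, 0,sqrt(2)/6, sqrt( 3 ),1.77 , 2,2,pi,sqrt( 11 ),sqrt( 14 ),7.53 , 7*pi ] 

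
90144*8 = 721152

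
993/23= 43  +  4/23 = 43.17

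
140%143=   140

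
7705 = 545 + 7160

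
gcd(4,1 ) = 1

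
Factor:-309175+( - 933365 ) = -2^2*3^4*5^1*13^1 *59^1=- 1242540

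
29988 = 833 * 36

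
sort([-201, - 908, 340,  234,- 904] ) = [ - 908, -904,-201, 234, 340 ]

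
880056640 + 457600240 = 1337656880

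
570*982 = 559740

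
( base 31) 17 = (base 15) 28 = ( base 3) 1102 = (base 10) 38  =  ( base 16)26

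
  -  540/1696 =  - 1 + 289/424 = - 0.32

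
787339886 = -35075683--822415569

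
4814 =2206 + 2608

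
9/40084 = 9/40084 = 0.00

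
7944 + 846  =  8790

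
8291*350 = 2901850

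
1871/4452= 1871/4452 = 0.42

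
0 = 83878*0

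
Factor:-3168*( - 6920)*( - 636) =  - 2^10 * 3^3*5^1*11^1* 53^1 * 173^1 = - 13942748160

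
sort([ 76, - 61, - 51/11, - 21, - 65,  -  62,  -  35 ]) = [ - 65, - 62, - 61, - 35, - 21 , - 51/11, 76 ]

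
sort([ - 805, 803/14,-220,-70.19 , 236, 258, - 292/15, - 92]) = [ - 805,-220, - 92,-70.19, - 292/15,803/14,236, 258]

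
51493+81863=133356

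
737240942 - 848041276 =  -  110800334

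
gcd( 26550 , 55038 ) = 6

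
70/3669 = 70/3669 = 0.02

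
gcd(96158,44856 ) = 2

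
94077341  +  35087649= 129164990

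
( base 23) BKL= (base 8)14234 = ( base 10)6300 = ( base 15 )1d00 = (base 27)8h9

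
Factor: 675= 3^3*5^2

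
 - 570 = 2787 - 3357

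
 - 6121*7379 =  - 45166859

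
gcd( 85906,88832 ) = 2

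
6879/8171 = 6879/8171 = 0.84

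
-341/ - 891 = 31/81= 0.38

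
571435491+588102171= 1159537662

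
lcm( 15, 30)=30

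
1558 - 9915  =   - 8357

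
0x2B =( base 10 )43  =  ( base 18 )27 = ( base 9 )47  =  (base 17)29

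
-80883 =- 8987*9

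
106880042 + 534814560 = 641694602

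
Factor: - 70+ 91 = 21 = 3^1*7^1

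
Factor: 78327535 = 5^1 * 11^2 *13^1 *23^1*433^1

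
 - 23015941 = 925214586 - 948230527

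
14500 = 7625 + 6875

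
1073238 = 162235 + 911003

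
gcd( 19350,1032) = 258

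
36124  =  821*44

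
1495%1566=1495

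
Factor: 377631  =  3^2*41959^1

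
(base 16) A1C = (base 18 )7HE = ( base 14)d2c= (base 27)3EN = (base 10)2588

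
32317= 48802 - 16485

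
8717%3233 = 2251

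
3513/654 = 5  +  81/218= 5.37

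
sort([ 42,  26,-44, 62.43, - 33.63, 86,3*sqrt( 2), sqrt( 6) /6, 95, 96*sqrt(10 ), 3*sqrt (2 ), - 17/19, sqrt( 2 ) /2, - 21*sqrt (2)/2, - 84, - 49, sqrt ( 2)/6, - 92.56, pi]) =[ - 92.56,-84, - 49, - 44, - 33.63, - 21 * sqrt(2 ) /2, - 17/19,sqrt(2 )/6,sqrt(6 )/6,sqrt( 2)/2,pi , 3*sqrt(2 ), 3*sqrt(2), 26, 42,62.43,86,95, 96*sqrt( 10) ] 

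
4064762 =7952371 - 3887609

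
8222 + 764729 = 772951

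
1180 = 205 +975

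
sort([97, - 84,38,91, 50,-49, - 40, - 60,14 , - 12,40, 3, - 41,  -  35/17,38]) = [ - 84,-60 ,-49,-41, - 40,-12, - 35/17 , 3 , 14,  38,38,40, 50,  91,97]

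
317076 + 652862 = 969938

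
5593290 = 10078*555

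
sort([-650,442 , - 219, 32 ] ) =[  -  650, - 219, 32,442]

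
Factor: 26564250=2^1*3^1 * 5^3 * 35419^1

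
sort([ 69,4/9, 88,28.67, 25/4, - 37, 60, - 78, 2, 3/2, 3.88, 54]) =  [ - 78,-37, 4/9,  3/2, 2,3.88, 25/4,28.67, 54, 60 , 69,  88 ]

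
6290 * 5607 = 35268030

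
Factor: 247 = 13^1*19^1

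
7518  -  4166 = 3352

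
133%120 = 13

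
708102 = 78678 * 9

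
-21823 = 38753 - 60576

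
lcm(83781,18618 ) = 167562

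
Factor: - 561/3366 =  - 1/6 = - 2^ ( - 1)*3^( - 1 )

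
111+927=1038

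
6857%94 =89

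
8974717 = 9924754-950037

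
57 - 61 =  - 4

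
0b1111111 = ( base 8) 177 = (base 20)67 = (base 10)127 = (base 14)91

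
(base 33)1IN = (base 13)A13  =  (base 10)1706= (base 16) 6AA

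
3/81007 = 3/81007=0.00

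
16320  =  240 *68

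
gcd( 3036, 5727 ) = 69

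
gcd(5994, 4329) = 333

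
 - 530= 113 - 643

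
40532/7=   5790 + 2/7 = 5790.29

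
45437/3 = 15145+2/3 = 15145.67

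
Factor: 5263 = 19^1*277^1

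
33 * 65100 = 2148300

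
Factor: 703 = 19^1*37^1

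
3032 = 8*379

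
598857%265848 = 67161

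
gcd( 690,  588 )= 6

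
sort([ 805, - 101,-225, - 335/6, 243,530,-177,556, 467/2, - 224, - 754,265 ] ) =[-754,  -  225 ,-224  ,-177,-101 ,  -  335/6,467/2,243, 265 , 530,556 , 805]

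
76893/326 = 235+283/326 = 235.87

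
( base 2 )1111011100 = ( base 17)372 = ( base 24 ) 1h4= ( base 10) 988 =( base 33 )tv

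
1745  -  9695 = -7950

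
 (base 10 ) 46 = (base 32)1E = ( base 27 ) 1j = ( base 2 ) 101110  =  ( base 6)114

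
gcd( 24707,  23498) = 31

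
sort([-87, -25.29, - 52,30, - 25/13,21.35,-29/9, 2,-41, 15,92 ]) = [ - 87, - 52,-41, - 25.29,-29/9 , - 25/13, 2, 15, 21.35 , 30, 92]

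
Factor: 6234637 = 6234637^1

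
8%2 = 0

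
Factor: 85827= 3^1*7^1*61^1*67^1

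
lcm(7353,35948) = 323532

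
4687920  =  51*91920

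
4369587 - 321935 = 4047652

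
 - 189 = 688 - 877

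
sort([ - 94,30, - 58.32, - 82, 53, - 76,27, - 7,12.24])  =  [ - 94,-82, - 76,-58.32,  -  7,12.24,27,30,53 ] 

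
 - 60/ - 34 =1  +  13/17 = 1.76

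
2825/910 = 565/182 = 3.10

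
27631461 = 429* 64409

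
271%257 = 14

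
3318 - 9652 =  - 6334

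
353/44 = 8 + 1/44= 8.02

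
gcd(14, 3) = 1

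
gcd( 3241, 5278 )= 7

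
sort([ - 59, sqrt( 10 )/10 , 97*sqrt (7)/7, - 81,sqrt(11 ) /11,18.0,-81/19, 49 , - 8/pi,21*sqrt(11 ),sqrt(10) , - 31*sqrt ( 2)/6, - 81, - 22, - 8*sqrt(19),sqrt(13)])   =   [ - 81, - 81, - 59,-8 * sqrt (19 ), - 22, - 31 * sqrt (2)/6,-81/19 ,- 8/pi,sqrt( 11 ) /11,sqrt(10)/10, sqrt (10),sqrt(13 ), 18.0,  97 *sqrt( 7 ) /7,  49,21*sqrt( 11)]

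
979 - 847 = 132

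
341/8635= 31/785=0.04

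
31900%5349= 5155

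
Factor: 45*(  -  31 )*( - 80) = 2^4*3^2*5^2*31^1= 111600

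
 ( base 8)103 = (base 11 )61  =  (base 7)124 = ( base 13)52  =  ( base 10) 67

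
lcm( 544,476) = 3808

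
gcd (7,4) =1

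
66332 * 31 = 2056292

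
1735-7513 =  - 5778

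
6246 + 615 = 6861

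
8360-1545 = 6815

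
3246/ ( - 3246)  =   - 1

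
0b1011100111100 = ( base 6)43312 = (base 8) 13474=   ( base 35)4tx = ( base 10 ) 5948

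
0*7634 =0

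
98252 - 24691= 73561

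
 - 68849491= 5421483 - 74270974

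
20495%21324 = 20495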